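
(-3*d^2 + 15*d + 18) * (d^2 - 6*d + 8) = -3*d^4 + 33*d^3 - 96*d^2 + 12*d + 144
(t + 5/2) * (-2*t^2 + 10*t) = -2*t^3 + 5*t^2 + 25*t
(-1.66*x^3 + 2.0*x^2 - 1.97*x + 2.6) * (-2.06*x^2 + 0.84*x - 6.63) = 3.4196*x^5 - 5.5144*x^4 + 16.744*x^3 - 20.2708*x^2 + 15.2451*x - 17.238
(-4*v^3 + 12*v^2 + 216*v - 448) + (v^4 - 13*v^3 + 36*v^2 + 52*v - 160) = v^4 - 17*v^3 + 48*v^2 + 268*v - 608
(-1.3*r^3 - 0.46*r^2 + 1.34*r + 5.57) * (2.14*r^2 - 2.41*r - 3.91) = -2.782*r^5 + 2.1486*r^4 + 9.0592*r^3 + 10.489*r^2 - 18.6631*r - 21.7787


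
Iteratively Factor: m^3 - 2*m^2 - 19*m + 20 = (m + 4)*(m^2 - 6*m + 5) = (m - 1)*(m + 4)*(m - 5)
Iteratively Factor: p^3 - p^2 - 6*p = (p + 2)*(p^2 - 3*p) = p*(p + 2)*(p - 3)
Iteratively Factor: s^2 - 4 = (s + 2)*(s - 2)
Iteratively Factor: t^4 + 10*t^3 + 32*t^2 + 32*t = (t + 4)*(t^3 + 6*t^2 + 8*t) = (t + 2)*(t + 4)*(t^2 + 4*t) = (t + 2)*(t + 4)^2*(t)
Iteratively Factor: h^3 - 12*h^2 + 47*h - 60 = (h - 4)*(h^2 - 8*h + 15) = (h - 5)*(h - 4)*(h - 3)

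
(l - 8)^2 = l^2 - 16*l + 64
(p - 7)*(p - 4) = p^2 - 11*p + 28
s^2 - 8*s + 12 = (s - 6)*(s - 2)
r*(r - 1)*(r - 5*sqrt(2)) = r^3 - 5*sqrt(2)*r^2 - r^2 + 5*sqrt(2)*r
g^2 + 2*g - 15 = (g - 3)*(g + 5)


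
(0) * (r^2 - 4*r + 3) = 0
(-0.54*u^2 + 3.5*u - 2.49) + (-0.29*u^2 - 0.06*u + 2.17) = -0.83*u^2 + 3.44*u - 0.32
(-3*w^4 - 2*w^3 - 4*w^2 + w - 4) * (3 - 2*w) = 6*w^5 - 5*w^4 + 2*w^3 - 14*w^2 + 11*w - 12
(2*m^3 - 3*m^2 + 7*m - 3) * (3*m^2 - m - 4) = 6*m^5 - 11*m^4 + 16*m^3 - 4*m^2 - 25*m + 12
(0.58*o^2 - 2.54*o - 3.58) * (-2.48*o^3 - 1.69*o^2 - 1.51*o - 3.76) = -1.4384*o^5 + 5.319*o^4 + 12.2952*o^3 + 7.7048*o^2 + 14.9562*o + 13.4608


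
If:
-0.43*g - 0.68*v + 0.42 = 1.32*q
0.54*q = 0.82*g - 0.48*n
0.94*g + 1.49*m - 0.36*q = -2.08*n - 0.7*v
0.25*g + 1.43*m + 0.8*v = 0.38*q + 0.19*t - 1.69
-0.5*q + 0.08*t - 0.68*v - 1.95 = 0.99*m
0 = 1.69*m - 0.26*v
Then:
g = 3.16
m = -1.07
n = 2.17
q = 2.87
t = -29.98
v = -6.95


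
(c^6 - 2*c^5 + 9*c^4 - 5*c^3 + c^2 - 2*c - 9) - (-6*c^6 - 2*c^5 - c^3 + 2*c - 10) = 7*c^6 + 9*c^4 - 4*c^3 + c^2 - 4*c + 1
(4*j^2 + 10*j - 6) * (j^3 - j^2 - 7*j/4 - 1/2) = 4*j^5 + 6*j^4 - 23*j^3 - 27*j^2/2 + 11*j/2 + 3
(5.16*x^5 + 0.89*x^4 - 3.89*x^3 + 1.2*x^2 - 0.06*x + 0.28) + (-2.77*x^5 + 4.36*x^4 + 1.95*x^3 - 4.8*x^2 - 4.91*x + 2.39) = 2.39*x^5 + 5.25*x^4 - 1.94*x^3 - 3.6*x^2 - 4.97*x + 2.67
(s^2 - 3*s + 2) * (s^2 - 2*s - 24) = s^4 - 5*s^3 - 16*s^2 + 68*s - 48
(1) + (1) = 2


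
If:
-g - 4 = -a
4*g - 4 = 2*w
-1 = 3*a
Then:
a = -1/3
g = -13/3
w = -32/3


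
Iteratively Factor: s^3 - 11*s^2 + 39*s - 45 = (s - 5)*(s^2 - 6*s + 9) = (s - 5)*(s - 3)*(s - 3)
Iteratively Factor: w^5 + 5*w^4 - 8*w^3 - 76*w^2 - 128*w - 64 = (w + 4)*(w^4 + w^3 - 12*w^2 - 28*w - 16) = (w - 4)*(w + 4)*(w^3 + 5*w^2 + 8*w + 4) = (w - 4)*(w + 2)*(w + 4)*(w^2 + 3*w + 2) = (w - 4)*(w + 1)*(w + 2)*(w + 4)*(w + 2)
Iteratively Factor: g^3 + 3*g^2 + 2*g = (g)*(g^2 + 3*g + 2) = g*(g + 1)*(g + 2)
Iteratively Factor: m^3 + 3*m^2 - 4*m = (m + 4)*(m^2 - m) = (m - 1)*(m + 4)*(m)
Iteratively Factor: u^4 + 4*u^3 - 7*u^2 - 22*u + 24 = (u + 3)*(u^3 + u^2 - 10*u + 8) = (u - 2)*(u + 3)*(u^2 + 3*u - 4) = (u - 2)*(u - 1)*(u + 3)*(u + 4)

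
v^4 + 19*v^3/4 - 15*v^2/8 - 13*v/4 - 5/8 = (v - 1)*(v + 1/4)*(v + 1/2)*(v + 5)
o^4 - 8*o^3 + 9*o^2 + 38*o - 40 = (o - 5)*(o - 4)*(o - 1)*(o + 2)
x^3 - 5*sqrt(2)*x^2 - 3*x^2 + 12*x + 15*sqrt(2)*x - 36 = (x - 3)*(x - 3*sqrt(2))*(x - 2*sqrt(2))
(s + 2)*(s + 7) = s^2 + 9*s + 14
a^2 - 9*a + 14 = (a - 7)*(a - 2)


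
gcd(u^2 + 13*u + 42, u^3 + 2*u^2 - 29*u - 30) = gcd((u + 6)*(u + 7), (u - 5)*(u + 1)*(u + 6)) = u + 6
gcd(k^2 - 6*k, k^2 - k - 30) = k - 6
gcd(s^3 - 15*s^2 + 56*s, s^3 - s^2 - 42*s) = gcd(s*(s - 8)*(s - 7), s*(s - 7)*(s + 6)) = s^2 - 7*s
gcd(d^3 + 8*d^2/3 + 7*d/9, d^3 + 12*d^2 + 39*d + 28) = 1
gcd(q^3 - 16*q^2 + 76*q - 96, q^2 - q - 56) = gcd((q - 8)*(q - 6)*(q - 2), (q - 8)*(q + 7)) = q - 8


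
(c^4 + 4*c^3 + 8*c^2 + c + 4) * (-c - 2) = -c^5 - 6*c^4 - 16*c^3 - 17*c^2 - 6*c - 8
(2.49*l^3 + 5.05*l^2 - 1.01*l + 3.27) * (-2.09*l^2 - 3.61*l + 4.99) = -5.2041*l^5 - 19.5434*l^4 - 3.6945*l^3 + 22.0113*l^2 - 16.8446*l + 16.3173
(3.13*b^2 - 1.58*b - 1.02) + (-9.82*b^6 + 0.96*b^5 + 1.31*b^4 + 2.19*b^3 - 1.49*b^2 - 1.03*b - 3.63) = -9.82*b^6 + 0.96*b^5 + 1.31*b^4 + 2.19*b^3 + 1.64*b^2 - 2.61*b - 4.65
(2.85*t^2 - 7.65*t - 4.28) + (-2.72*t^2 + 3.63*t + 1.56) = 0.13*t^2 - 4.02*t - 2.72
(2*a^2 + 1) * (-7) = -14*a^2 - 7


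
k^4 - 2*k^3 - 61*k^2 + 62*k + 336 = (k - 8)*(k - 3)*(k + 2)*(k + 7)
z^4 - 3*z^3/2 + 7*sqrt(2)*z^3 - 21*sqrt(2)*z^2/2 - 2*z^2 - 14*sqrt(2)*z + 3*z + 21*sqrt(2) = (z - 3/2)*(z - sqrt(2))*(z + sqrt(2))*(z + 7*sqrt(2))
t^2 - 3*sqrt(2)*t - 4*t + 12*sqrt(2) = (t - 4)*(t - 3*sqrt(2))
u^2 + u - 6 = (u - 2)*(u + 3)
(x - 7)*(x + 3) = x^2 - 4*x - 21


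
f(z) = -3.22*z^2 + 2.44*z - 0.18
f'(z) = 2.44 - 6.44*z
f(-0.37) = -1.52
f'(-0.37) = 4.82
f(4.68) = -59.29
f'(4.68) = -27.70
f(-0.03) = -0.26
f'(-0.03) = 2.63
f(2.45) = -13.53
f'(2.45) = -13.34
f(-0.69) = -3.40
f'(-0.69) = 6.88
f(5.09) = -71.18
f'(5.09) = -30.34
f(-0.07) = -0.37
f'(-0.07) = 2.89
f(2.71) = -17.22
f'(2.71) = -15.01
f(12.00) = -434.58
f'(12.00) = -74.84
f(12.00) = -434.58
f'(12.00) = -74.84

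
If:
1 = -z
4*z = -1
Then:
No Solution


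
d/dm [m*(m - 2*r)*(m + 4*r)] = 3*m^2 + 4*m*r - 8*r^2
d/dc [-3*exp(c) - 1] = -3*exp(c)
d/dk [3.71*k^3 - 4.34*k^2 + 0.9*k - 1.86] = 11.13*k^2 - 8.68*k + 0.9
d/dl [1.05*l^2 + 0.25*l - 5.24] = 2.1*l + 0.25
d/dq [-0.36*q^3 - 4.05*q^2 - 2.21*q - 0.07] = -1.08*q^2 - 8.1*q - 2.21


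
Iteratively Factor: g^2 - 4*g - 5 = (g - 5)*(g + 1)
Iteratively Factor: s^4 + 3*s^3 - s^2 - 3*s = (s)*(s^3 + 3*s^2 - s - 3) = s*(s - 1)*(s^2 + 4*s + 3) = s*(s - 1)*(s + 1)*(s + 3)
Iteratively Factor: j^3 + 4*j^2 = (j + 4)*(j^2) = j*(j + 4)*(j)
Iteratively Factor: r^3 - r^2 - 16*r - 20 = (r + 2)*(r^2 - 3*r - 10) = (r - 5)*(r + 2)*(r + 2)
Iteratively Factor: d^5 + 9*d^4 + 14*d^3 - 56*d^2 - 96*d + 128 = (d - 1)*(d^4 + 10*d^3 + 24*d^2 - 32*d - 128) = (d - 1)*(d + 4)*(d^3 + 6*d^2 - 32) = (d - 1)*(d + 4)^2*(d^2 + 2*d - 8) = (d - 1)*(d + 4)^3*(d - 2)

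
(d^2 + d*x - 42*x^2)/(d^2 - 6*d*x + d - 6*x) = (d + 7*x)/(d + 1)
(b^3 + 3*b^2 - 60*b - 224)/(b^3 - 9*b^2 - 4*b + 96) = (b^2 + 11*b + 28)/(b^2 - b - 12)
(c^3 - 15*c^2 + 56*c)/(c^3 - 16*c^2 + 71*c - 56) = c/(c - 1)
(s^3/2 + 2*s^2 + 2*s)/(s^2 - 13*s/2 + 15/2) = s*(s^2 + 4*s + 4)/(2*s^2 - 13*s + 15)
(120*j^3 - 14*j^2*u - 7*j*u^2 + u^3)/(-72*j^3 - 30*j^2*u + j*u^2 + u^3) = (-5*j + u)/(3*j + u)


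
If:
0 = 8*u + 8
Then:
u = -1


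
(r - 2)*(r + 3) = r^2 + r - 6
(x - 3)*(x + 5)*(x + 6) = x^3 + 8*x^2 - 3*x - 90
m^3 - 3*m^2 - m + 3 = (m - 3)*(m - 1)*(m + 1)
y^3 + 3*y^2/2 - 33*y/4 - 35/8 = (y - 5/2)*(y + 1/2)*(y + 7/2)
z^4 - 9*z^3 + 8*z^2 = z^2*(z - 8)*(z - 1)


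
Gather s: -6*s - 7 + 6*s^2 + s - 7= 6*s^2 - 5*s - 14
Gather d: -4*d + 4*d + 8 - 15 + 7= 0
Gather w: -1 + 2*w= 2*w - 1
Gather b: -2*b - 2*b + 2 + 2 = 4 - 4*b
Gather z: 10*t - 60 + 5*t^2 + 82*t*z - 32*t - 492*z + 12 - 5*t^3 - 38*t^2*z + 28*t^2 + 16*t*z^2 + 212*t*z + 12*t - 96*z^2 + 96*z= -5*t^3 + 33*t^2 - 10*t + z^2*(16*t - 96) + z*(-38*t^2 + 294*t - 396) - 48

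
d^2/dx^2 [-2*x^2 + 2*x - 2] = -4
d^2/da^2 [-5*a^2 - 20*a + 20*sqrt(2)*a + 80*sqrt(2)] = -10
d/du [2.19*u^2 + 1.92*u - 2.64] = 4.38*u + 1.92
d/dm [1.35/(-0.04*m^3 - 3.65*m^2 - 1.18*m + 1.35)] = (0.162*m^2 + 9.855*m + 1.593)/(0.04*m^3 + 3.65*m^2 + 1.18*m - 1.35)^2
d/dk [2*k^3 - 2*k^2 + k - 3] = 6*k^2 - 4*k + 1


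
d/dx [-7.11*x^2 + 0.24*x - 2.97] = 0.24 - 14.22*x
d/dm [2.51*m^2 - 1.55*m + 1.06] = 5.02*m - 1.55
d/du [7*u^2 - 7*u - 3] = 14*u - 7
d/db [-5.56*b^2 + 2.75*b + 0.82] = 2.75 - 11.12*b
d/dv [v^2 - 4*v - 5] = 2*v - 4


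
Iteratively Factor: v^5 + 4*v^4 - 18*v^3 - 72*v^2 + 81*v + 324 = (v - 3)*(v^4 + 7*v^3 + 3*v^2 - 63*v - 108) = (v - 3)*(v + 3)*(v^3 + 4*v^2 - 9*v - 36) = (v - 3)*(v + 3)*(v + 4)*(v^2 - 9) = (v - 3)^2*(v + 3)*(v + 4)*(v + 3)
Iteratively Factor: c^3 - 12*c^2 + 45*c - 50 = (c - 2)*(c^2 - 10*c + 25) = (c - 5)*(c - 2)*(c - 5)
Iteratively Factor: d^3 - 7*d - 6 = (d + 2)*(d^2 - 2*d - 3) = (d + 1)*(d + 2)*(d - 3)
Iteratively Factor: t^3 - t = (t + 1)*(t^2 - t) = (t - 1)*(t + 1)*(t)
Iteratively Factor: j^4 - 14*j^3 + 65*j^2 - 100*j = (j - 5)*(j^3 - 9*j^2 + 20*j) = (j - 5)^2*(j^2 - 4*j) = j*(j - 5)^2*(j - 4)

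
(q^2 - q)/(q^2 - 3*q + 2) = q/(q - 2)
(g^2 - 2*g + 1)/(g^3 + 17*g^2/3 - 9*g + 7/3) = 3*(g - 1)/(3*g^2 + 20*g - 7)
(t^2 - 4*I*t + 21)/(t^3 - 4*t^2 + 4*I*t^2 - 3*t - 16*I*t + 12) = (t - 7*I)/(t^2 + t*(-4 + I) - 4*I)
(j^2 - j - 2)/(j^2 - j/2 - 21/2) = 2*(-j^2 + j + 2)/(-2*j^2 + j + 21)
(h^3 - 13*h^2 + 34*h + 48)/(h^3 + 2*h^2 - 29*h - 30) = (h^2 - 14*h + 48)/(h^2 + h - 30)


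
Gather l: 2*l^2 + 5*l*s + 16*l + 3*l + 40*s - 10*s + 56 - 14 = 2*l^2 + l*(5*s + 19) + 30*s + 42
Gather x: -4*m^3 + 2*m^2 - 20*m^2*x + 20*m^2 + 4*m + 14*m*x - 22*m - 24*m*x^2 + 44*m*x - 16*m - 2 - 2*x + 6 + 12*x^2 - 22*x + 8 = -4*m^3 + 22*m^2 - 34*m + x^2*(12 - 24*m) + x*(-20*m^2 + 58*m - 24) + 12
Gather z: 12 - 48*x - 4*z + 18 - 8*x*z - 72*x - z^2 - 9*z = -120*x - z^2 + z*(-8*x - 13) + 30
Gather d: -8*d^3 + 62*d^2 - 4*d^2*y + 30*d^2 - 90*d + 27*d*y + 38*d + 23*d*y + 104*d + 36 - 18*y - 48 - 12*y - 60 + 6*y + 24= -8*d^3 + d^2*(92 - 4*y) + d*(50*y + 52) - 24*y - 48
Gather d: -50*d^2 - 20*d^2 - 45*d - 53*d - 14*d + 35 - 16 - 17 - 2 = -70*d^2 - 112*d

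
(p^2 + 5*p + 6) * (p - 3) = p^3 + 2*p^2 - 9*p - 18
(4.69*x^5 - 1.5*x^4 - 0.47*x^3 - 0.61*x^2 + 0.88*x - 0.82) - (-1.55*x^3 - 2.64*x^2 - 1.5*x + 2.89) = 4.69*x^5 - 1.5*x^4 + 1.08*x^3 + 2.03*x^2 + 2.38*x - 3.71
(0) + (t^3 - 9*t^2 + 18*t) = t^3 - 9*t^2 + 18*t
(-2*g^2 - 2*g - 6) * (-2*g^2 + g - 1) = 4*g^4 + 2*g^3 + 12*g^2 - 4*g + 6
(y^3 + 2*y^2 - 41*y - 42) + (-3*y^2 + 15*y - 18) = y^3 - y^2 - 26*y - 60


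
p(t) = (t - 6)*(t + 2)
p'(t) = 2*t - 4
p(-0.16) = -11.33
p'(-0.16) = -4.32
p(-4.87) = 31.20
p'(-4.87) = -13.74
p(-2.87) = 7.72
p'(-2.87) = -9.74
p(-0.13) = -11.46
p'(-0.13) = -4.26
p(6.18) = 1.47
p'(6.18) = 8.36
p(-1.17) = -5.95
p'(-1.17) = -6.34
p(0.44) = -13.57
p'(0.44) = -3.12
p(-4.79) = 30.10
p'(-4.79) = -13.58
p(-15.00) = 273.00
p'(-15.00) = -34.00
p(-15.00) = 273.00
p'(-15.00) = -34.00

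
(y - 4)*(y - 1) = y^2 - 5*y + 4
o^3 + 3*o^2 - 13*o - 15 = (o - 3)*(o + 1)*(o + 5)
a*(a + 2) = a^2 + 2*a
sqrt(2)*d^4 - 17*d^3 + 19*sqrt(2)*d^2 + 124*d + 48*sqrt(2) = (d - 6*sqrt(2))*(d - 4*sqrt(2))*(d + sqrt(2))*(sqrt(2)*d + 1)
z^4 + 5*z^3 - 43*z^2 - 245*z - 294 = (z - 7)*(z + 2)*(z + 3)*(z + 7)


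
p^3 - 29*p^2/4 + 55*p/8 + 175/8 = (p - 5)*(p - 7/2)*(p + 5/4)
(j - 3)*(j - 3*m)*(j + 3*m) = j^3 - 3*j^2 - 9*j*m^2 + 27*m^2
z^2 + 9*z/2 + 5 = (z + 2)*(z + 5/2)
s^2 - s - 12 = (s - 4)*(s + 3)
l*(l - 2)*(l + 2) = l^3 - 4*l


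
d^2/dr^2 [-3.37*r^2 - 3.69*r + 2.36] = -6.74000000000000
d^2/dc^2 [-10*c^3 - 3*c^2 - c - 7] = -60*c - 6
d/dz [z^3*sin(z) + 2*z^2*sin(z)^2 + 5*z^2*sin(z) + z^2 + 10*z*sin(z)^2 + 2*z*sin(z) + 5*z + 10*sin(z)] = z^3*cos(z) + 3*z^2*sin(z) + 2*z^2*sin(2*z) + 5*z^2*cos(z) + 4*z*sin(z)^2 + 10*z*sin(z) + 10*z*sin(2*z) + 2*z*cos(z) + 2*z + 10*sin(z)^2 + 2*sin(z) + 10*cos(z) + 5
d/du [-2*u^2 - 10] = -4*u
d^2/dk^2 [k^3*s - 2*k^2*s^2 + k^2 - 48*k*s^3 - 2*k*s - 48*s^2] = 6*k*s - 4*s^2 + 2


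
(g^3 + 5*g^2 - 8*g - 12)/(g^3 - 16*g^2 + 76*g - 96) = (g^2 + 7*g + 6)/(g^2 - 14*g + 48)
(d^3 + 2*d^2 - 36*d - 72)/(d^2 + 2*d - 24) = (d^2 - 4*d - 12)/(d - 4)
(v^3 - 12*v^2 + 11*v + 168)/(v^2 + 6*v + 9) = (v^2 - 15*v + 56)/(v + 3)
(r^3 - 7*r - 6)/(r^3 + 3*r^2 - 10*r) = (r^3 - 7*r - 6)/(r*(r^2 + 3*r - 10))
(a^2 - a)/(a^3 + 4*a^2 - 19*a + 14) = a/(a^2 + 5*a - 14)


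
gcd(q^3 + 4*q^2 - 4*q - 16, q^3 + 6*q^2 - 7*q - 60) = q + 4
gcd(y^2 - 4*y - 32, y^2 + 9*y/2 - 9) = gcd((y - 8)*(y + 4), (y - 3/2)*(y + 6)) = 1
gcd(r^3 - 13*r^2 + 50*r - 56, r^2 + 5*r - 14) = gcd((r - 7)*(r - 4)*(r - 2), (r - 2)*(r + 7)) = r - 2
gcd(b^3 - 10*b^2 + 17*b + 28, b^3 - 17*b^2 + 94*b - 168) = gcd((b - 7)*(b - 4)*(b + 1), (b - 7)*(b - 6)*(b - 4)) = b^2 - 11*b + 28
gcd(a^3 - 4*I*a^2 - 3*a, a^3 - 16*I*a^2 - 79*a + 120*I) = a - 3*I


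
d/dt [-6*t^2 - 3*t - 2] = -12*t - 3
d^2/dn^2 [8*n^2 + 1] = 16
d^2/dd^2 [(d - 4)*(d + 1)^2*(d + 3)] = 12*d^2 + 6*d - 26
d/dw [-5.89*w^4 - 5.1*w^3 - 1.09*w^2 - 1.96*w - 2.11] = -23.56*w^3 - 15.3*w^2 - 2.18*w - 1.96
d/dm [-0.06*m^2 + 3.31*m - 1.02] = 3.31 - 0.12*m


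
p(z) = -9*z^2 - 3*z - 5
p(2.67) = -77.17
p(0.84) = -13.87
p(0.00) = -5.00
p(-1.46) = -19.80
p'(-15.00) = 267.00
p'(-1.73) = 28.14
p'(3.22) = -60.96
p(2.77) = -82.37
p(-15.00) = -1985.00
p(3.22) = -107.98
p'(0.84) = -18.12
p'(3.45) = -65.10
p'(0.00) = -3.00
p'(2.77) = -52.86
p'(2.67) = -51.06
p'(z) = -18*z - 3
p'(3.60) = -67.80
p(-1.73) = -26.75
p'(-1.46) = 23.28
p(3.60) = -132.44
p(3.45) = -122.47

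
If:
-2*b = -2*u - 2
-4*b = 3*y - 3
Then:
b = 3/4 - 3*y/4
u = -3*y/4 - 1/4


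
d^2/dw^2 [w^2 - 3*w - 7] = 2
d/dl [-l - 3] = -1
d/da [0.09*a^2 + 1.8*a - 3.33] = 0.18*a + 1.8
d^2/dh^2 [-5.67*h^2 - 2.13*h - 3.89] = -11.3400000000000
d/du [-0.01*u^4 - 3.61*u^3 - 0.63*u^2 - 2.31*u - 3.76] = -0.04*u^3 - 10.83*u^2 - 1.26*u - 2.31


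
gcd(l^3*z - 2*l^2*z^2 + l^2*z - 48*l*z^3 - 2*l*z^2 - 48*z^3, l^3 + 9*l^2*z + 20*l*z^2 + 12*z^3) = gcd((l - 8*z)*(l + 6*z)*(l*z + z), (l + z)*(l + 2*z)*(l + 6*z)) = l + 6*z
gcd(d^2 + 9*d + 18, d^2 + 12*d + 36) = d + 6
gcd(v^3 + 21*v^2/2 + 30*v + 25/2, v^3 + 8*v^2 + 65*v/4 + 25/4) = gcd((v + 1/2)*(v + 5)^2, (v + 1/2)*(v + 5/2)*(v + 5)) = v^2 + 11*v/2 + 5/2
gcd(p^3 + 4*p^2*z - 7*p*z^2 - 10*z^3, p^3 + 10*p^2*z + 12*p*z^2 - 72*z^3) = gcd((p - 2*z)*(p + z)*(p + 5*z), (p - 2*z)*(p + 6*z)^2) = -p + 2*z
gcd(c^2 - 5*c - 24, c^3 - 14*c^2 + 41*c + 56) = c - 8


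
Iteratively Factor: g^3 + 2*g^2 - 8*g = (g)*(g^2 + 2*g - 8) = g*(g - 2)*(g + 4)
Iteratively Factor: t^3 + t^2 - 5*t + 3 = (t + 3)*(t^2 - 2*t + 1) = (t - 1)*(t + 3)*(t - 1)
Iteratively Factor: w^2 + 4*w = (w)*(w + 4)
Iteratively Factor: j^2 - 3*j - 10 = (j + 2)*(j - 5)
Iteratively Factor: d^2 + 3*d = (d)*(d + 3)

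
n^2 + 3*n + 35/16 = (n + 5/4)*(n + 7/4)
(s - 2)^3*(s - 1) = s^4 - 7*s^3 + 18*s^2 - 20*s + 8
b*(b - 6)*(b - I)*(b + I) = b^4 - 6*b^3 + b^2 - 6*b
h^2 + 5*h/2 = h*(h + 5/2)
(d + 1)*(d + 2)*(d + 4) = d^3 + 7*d^2 + 14*d + 8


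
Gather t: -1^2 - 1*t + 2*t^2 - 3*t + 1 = 2*t^2 - 4*t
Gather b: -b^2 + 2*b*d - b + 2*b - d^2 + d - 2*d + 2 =-b^2 + b*(2*d + 1) - d^2 - d + 2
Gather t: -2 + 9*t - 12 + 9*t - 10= 18*t - 24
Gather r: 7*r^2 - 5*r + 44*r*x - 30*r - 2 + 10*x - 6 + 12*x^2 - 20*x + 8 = 7*r^2 + r*(44*x - 35) + 12*x^2 - 10*x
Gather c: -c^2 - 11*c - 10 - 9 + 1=-c^2 - 11*c - 18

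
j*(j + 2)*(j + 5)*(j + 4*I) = j^4 + 7*j^3 + 4*I*j^3 + 10*j^2 + 28*I*j^2 + 40*I*j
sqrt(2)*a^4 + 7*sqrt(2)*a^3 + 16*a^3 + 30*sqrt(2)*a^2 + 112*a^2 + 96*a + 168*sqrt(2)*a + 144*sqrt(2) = (a + 6)*(a + 2*sqrt(2))*(a + 6*sqrt(2))*(sqrt(2)*a + sqrt(2))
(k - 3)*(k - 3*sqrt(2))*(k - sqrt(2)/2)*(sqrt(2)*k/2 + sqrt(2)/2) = sqrt(2)*k^4/2 - 7*k^3/2 - sqrt(2)*k^3 + 7*k^2 - 3*sqrt(2)*k + 21*k/2 - 9*sqrt(2)/2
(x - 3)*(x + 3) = x^2 - 9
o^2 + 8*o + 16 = (o + 4)^2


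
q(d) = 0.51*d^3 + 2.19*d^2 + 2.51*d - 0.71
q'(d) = 1.53*d^2 + 4.38*d + 2.51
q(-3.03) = -2.40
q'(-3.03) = 3.29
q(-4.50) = -14.13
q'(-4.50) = 13.78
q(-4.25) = -10.97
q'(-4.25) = 11.53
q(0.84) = 3.25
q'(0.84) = 7.27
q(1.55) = 10.34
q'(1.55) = 12.97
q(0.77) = 2.75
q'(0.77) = 6.79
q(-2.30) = -1.10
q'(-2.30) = 0.53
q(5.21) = 143.94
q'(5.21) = 66.86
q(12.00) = 1226.05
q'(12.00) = 275.39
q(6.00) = 203.35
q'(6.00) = 83.87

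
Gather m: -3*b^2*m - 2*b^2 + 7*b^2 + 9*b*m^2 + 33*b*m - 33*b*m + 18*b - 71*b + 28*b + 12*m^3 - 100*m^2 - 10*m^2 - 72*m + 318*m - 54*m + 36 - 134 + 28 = 5*b^2 - 25*b + 12*m^3 + m^2*(9*b - 110) + m*(192 - 3*b^2) - 70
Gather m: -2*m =-2*m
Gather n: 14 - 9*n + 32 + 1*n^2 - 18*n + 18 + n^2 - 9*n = 2*n^2 - 36*n + 64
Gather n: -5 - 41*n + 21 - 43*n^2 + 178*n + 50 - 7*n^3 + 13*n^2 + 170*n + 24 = -7*n^3 - 30*n^2 + 307*n + 90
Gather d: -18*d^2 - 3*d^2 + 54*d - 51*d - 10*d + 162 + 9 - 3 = -21*d^2 - 7*d + 168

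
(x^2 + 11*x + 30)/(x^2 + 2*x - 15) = (x + 6)/(x - 3)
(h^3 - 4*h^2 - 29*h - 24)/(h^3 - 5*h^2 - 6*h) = (h^2 - 5*h - 24)/(h*(h - 6))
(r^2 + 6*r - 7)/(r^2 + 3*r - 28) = (r - 1)/(r - 4)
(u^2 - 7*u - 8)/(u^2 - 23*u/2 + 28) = 2*(u + 1)/(2*u - 7)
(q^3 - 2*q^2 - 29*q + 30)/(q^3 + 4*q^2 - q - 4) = (q^2 - q - 30)/(q^2 + 5*q + 4)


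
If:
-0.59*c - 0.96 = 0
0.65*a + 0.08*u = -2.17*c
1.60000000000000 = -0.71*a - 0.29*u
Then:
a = 8.75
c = -1.63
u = -26.93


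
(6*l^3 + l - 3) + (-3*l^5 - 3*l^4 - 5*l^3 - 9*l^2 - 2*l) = -3*l^5 - 3*l^4 + l^3 - 9*l^2 - l - 3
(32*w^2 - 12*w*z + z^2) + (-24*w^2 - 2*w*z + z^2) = 8*w^2 - 14*w*z + 2*z^2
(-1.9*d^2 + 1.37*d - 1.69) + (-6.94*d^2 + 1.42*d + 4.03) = -8.84*d^2 + 2.79*d + 2.34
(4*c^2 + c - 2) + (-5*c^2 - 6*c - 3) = -c^2 - 5*c - 5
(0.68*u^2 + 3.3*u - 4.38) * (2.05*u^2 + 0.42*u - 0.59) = 1.394*u^4 + 7.0506*u^3 - 7.9942*u^2 - 3.7866*u + 2.5842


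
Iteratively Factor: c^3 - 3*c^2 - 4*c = (c - 4)*(c^2 + c) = c*(c - 4)*(c + 1)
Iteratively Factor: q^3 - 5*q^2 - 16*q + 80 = (q - 5)*(q^2 - 16) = (q - 5)*(q - 4)*(q + 4)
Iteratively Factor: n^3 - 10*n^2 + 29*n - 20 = (n - 5)*(n^2 - 5*n + 4) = (n - 5)*(n - 4)*(n - 1)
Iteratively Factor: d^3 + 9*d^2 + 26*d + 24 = (d + 4)*(d^2 + 5*d + 6) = (d + 2)*(d + 4)*(d + 3)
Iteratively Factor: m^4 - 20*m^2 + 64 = (m - 2)*(m^3 + 2*m^2 - 16*m - 32) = (m - 4)*(m - 2)*(m^2 + 6*m + 8) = (m - 4)*(m - 2)*(m + 2)*(m + 4)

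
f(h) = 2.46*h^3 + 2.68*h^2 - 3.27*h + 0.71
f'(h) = 7.38*h^2 + 5.36*h - 3.27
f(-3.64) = -70.52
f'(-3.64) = 75.00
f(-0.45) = 2.50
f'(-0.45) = -4.19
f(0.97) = 2.30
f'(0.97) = 8.87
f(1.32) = 6.72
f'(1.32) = 16.66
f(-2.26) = -6.61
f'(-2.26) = 22.31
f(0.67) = 0.46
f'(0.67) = 3.63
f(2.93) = 76.01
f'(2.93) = 75.79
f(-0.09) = 1.02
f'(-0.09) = -3.69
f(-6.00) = -414.55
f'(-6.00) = 230.25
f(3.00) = 81.44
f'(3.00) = 79.23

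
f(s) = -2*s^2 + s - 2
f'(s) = 1 - 4*s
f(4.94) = -45.87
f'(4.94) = -18.76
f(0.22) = -1.88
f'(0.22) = 0.12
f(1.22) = -3.76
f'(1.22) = -3.88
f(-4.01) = -38.17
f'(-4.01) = 17.04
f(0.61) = -2.13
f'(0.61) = -1.44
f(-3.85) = -35.50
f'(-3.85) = 16.40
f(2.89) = -15.81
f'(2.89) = -10.56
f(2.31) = -10.36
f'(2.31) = -8.24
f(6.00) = -68.00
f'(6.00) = -23.00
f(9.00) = -155.00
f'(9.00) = -35.00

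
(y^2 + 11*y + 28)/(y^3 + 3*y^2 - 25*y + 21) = (y + 4)/(y^2 - 4*y + 3)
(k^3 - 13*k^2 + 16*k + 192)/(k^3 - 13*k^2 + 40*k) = (k^2 - 5*k - 24)/(k*(k - 5))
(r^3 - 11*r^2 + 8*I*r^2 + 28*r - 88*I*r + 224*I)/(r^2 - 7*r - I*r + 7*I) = (r^2 + r*(-4 + 8*I) - 32*I)/(r - I)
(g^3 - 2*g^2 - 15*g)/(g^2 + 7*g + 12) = g*(g - 5)/(g + 4)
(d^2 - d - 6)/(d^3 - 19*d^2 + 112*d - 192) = (d + 2)/(d^2 - 16*d + 64)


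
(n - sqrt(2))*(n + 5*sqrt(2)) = n^2 + 4*sqrt(2)*n - 10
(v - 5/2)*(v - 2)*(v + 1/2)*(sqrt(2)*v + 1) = sqrt(2)*v^4 - 4*sqrt(2)*v^3 + v^3 - 4*v^2 + 11*sqrt(2)*v^2/4 + 11*v/4 + 5*sqrt(2)*v/2 + 5/2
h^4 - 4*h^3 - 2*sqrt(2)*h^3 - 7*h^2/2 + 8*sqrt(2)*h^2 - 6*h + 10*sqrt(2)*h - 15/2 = (h - 5)*(h + 1)*(h - 3*sqrt(2)/2)*(h - sqrt(2)/2)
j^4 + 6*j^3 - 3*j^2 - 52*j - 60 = (j - 3)*(j + 2)^2*(j + 5)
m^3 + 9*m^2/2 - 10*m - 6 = (m - 2)*(m + 1/2)*(m + 6)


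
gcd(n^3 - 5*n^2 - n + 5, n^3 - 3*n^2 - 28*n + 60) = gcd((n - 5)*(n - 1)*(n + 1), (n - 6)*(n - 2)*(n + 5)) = 1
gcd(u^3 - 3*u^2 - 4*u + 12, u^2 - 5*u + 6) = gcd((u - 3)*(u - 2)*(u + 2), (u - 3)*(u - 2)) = u^2 - 5*u + 6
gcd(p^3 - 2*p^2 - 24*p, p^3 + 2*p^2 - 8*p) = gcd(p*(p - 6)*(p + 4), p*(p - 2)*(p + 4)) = p^2 + 4*p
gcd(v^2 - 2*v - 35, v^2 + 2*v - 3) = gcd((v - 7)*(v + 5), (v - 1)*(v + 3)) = 1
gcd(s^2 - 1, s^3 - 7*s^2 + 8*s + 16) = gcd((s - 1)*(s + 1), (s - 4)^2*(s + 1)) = s + 1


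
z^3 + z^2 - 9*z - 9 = (z - 3)*(z + 1)*(z + 3)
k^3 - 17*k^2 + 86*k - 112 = (k - 8)*(k - 7)*(k - 2)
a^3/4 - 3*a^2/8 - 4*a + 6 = (a/4 + 1)*(a - 4)*(a - 3/2)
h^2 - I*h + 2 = (h - 2*I)*(h + I)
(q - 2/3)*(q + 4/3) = q^2 + 2*q/3 - 8/9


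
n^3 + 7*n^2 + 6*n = n*(n + 1)*(n + 6)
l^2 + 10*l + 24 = (l + 4)*(l + 6)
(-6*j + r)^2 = 36*j^2 - 12*j*r + r^2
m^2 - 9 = (m - 3)*(m + 3)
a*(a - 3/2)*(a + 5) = a^3 + 7*a^2/2 - 15*a/2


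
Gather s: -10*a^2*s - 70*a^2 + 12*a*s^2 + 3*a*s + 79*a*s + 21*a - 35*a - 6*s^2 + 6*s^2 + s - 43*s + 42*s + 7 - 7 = -70*a^2 + 12*a*s^2 - 14*a + s*(-10*a^2 + 82*a)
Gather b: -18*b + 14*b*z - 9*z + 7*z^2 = b*(14*z - 18) + 7*z^2 - 9*z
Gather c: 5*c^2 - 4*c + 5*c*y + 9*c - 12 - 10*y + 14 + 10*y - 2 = 5*c^2 + c*(5*y + 5)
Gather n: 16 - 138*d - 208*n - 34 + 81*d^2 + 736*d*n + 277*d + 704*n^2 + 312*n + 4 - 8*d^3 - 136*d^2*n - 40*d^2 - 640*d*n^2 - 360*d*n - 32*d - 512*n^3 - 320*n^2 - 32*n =-8*d^3 + 41*d^2 + 107*d - 512*n^3 + n^2*(384 - 640*d) + n*(-136*d^2 + 376*d + 72) - 14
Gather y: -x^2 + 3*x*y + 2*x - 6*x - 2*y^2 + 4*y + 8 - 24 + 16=-x^2 - 4*x - 2*y^2 + y*(3*x + 4)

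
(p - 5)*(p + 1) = p^2 - 4*p - 5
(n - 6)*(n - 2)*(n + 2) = n^3 - 6*n^2 - 4*n + 24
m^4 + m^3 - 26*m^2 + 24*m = m*(m - 4)*(m - 1)*(m + 6)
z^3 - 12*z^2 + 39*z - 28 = (z - 7)*(z - 4)*(z - 1)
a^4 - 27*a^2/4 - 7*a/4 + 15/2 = (a - 5/2)*(a - 1)*(a + 3/2)*(a + 2)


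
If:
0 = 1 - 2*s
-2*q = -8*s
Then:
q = 2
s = 1/2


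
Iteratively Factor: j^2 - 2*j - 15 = (j - 5)*(j + 3)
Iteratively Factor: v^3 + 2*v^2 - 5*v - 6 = (v - 2)*(v^2 + 4*v + 3) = (v - 2)*(v + 1)*(v + 3)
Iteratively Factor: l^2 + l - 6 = (l - 2)*(l + 3)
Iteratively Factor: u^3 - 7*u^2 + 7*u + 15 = (u + 1)*(u^2 - 8*u + 15) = (u - 5)*(u + 1)*(u - 3)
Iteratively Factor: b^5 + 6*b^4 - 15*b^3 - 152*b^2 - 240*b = (b + 4)*(b^4 + 2*b^3 - 23*b^2 - 60*b) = b*(b + 4)*(b^3 + 2*b^2 - 23*b - 60) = b*(b + 4)^2*(b^2 - 2*b - 15) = b*(b - 5)*(b + 4)^2*(b + 3)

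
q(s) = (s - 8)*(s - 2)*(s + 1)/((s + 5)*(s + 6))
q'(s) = -(s - 8)*(s - 2)*(s + 1)/((s + 5)*(s + 6)^2) - (s - 8)*(s - 2)*(s + 1)/((s + 5)^2*(s + 6)) + (s - 8)*(s - 2)/((s + 5)*(s + 6)) + (s - 8)*(s + 1)/((s + 5)*(s + 6)) + (s - 2)*(s + 1)/((s + 5)*(s + 6))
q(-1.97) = -3.14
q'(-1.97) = 6.17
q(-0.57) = 0.39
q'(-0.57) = 0.56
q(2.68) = -0.20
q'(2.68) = -0.26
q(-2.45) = -7.45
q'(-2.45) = 12.54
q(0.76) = 0.41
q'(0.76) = -0.28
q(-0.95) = 0.06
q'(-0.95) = 1.23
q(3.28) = -0.34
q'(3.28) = -0.19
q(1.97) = 0.01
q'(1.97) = -0.32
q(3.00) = -0.28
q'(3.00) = -0.23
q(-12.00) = -73.33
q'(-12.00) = -7.13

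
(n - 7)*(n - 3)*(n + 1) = n^3 - 9*n^2 + 11*n + 21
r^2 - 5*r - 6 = (r - 6)*(r + 1)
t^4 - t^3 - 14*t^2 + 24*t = t*(t - 3)*(t - 2)*(t + 4)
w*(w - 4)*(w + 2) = w^3 - 2*w^2 - 8*w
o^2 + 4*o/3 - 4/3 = (o - 2/3)*(o + 2)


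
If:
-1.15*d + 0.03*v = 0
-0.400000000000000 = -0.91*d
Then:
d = 0.44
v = 16.85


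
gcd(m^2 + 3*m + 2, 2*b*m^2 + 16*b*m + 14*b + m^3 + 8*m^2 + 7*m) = m + 1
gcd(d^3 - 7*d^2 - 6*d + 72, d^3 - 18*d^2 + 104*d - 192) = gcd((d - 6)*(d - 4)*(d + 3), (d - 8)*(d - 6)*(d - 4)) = d^2 - 10*d + 24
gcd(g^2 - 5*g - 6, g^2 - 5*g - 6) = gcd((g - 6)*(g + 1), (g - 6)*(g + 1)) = g^2 - 5*g - 6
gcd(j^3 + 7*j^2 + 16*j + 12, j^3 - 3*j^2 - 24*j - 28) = j^2 + 4*j + 4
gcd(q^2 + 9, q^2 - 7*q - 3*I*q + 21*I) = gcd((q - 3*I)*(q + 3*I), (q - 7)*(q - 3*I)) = q - 3*I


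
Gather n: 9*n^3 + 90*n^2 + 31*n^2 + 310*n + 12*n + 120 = 9*n^3 + 121*n^2 + 322*n + 120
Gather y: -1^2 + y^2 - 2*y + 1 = y^2 - 2*y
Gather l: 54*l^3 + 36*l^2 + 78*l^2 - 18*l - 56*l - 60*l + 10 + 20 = 54*l^3 + 114*l^2 - 134*l + 30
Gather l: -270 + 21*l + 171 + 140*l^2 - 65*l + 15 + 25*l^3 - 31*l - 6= 25*l^3 + 140*l^2 - 75*l - 90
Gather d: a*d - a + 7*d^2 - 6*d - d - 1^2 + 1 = -a + 7*d^2 + d*(a - 7)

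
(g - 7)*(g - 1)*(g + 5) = g^3 - 3*g^2 - 33*g + 35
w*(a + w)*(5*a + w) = 5*a^2*w + 6*a*w^2 + w^3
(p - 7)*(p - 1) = p^2 - 8*p + 7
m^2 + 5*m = m*(m + 5)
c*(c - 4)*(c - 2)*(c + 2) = c^4 - 4*c^3 - 4*c^2 + 16*c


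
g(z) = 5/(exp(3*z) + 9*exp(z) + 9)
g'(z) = 5*(-3*exp(3*z) - 9*exp(z))/(exp(3*z) + 9*exp(z) + 9)^2 = 15*(-exp(2*z) - 3)*exp(z)/(exp(3*z) + 9*exp(z) + 9)^2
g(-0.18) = 0.29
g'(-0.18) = -0.16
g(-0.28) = 0.31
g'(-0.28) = -0.15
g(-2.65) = 0.52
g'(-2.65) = -0.03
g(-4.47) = 0.55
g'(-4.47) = -0.01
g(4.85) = 0.00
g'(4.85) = -0.00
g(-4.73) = 0.55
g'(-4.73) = -0.00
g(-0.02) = 0.27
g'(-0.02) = -0.17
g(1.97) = 0.01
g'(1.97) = -0.03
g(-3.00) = 0.53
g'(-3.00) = -0.03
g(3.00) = 0.00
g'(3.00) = 0.00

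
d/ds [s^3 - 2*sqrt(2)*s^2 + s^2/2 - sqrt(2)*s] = 3*s^2 - 4*sqrt(2)*s + s - sqrt(2)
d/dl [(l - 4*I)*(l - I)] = 2*l - 5*I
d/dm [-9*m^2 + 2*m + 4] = 2 - 18*m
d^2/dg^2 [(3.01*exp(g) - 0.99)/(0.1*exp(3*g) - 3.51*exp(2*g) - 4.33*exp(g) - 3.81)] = (0.1204*exp(6*g) - 3.25863*exp(5*g) + 46.119211*exp(4*g) - 78.7686090000001*exp(3*g) - 290.051847*exp(2*g) - 15.260808*exp(g) + 60.025788)*exp(g)/(0.001*exp(9*g) - 0.1053*exp(8*g) + 3.56613*exp(7*g) - 34.238871*exp(6*g) - 146.389569*exp(5*g) - 328.34628*exp(4*g) - 424.261045*exp(3*g) - 367.15446*exp(2*g) - 188.564139*exp(g) - 55.306341)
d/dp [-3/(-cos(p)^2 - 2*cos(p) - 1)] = 6*sin(p)/(cos(p) + 1)^3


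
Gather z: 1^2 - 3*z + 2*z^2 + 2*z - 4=2*z^2 - z - 3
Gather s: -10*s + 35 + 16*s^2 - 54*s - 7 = 16*s^2 - 64*s + 28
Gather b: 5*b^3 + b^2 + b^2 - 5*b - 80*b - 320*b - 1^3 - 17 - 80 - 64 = 5*b^3 + 2*b^2 - 405*b - 162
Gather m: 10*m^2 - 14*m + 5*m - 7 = 10*m^2 - 9*m - 7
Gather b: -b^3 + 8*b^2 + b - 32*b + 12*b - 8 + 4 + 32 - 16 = -b^3 + 8*b^2 - 19*b + 12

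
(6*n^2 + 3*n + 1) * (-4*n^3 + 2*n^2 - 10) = -24*n^5 + 2*n^3 - 58*n^2 - 30*n - 10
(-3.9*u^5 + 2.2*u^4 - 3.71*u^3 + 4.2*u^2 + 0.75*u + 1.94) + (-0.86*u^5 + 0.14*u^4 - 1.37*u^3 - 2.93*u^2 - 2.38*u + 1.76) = -4.76*u^5 + 2.34*u^4 - 5.08*u^3 + 1.27*u^2 - 1.63*u + 3.7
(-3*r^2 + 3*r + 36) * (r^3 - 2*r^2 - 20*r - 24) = -3*r^5 + 9*r^4 + 90*r^3 - 60*r^2 - 792*r - 864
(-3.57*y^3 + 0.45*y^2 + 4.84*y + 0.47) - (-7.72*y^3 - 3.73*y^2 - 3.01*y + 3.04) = 4.15*y^3 + 4.18*y^2 + 7.85*y - 2.57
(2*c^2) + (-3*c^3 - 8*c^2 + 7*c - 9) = -3*c^3 - 6*c^2 + 7*c - 9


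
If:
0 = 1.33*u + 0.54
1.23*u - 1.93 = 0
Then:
No Solution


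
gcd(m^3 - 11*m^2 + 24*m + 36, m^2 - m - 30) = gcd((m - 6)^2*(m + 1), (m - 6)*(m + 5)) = m - 6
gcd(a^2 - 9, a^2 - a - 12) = a + 3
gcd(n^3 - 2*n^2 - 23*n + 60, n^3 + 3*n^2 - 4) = 1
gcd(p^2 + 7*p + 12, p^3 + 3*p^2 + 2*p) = 1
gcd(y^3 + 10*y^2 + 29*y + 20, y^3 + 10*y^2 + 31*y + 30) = y + 5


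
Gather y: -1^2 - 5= -6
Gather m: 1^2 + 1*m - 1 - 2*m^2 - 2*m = -2*m^2 - m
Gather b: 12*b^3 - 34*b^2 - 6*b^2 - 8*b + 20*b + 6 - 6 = 12*b^3 - 40*b^2 + 12*b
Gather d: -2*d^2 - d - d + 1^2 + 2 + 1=-2*d^2 - 2*d + 4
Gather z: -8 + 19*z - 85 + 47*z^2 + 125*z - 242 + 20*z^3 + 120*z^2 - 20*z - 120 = 20*z^3 + 167*z^2 + 124*z - 455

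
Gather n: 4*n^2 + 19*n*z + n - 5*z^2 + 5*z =4*n^2 + n*(19*z + 1) - 5*z^2 + 5*z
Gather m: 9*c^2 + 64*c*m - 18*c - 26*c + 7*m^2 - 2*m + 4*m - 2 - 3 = 9*c^2 - 44*c + 7*m^2 + m*(64*c + 2) - 5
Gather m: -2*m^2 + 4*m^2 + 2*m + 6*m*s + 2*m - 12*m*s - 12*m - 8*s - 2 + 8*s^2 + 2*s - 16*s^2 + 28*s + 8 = 2*m^2 + m*(-6*s - 8) - 8*s^2 + 22*s + 6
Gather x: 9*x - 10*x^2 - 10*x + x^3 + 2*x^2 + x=x^3 - 8*x^2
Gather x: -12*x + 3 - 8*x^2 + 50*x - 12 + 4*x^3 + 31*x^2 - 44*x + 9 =4*x^3 + 23*x^2 - 6*x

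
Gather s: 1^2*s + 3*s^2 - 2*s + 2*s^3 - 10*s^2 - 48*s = 2*s^3 - 7*s^2 - 49*s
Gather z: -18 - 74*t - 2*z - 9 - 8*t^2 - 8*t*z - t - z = -8*t^2 - 75*t + z*(-8*t - 3) - 27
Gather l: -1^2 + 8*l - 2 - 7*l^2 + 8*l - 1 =-7*l^2 + 16*l - 4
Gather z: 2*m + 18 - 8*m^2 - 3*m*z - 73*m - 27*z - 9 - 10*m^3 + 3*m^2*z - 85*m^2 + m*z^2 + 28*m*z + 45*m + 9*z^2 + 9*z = -10*m^3 - 93*m^2 - 26*m + z^2*(m + 9) + z*(3*m^2 + 25*m - 18) + 9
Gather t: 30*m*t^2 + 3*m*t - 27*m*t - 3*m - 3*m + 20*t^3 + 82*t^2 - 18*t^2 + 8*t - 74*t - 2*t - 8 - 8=-6*m + 20*t^3 + t^2*(30*m + 64) + t*(-24*m - 68) - 16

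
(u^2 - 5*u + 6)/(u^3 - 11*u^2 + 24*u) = (u - 2)/(u*(u - 8))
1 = 1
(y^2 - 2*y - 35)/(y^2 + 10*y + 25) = (y - 7)/(y + 5)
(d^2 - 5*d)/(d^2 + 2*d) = (d - 5)/(d + 2)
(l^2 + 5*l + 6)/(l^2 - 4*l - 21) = (l + 2)/(l - 7)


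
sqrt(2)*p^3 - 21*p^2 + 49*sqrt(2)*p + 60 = (p - 6*sqrt(2))*(p - 5*sqrt(2))*(sqrt(2)*p + 1)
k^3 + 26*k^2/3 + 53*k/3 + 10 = (k + 1)*(k + 5/3)*(k + 6)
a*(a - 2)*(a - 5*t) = a^3 - 5*a^2*t - 2*a^2 + 10*a*t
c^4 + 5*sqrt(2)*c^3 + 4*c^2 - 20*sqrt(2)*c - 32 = (c - 2)*(c + 2)*(c + sqrt(2))*(c + 4*sqrt(2))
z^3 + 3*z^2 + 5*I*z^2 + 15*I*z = z*(z + 3)*(z + 5*I)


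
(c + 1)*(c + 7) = c^2 + 8*c + 7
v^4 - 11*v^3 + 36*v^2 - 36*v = v*(v - 6)*(v - 3)*(v - 2)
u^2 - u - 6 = (u - 3)*(u + 2)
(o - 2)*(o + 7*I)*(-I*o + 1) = -I*o^3 + 8*o^2 + 2*I*o^2 - 16*o + 7*I*o - 14*I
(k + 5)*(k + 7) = k^2 + 12*k + 35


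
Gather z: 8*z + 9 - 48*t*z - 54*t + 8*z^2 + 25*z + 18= -54*t + 8*z^2 + z*(33 - 48*t) + 27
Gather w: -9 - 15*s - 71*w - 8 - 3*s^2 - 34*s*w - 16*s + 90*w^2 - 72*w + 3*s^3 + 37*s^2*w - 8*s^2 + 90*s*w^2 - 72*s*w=3*s^3 - 11*s^2 - 31*s + w^2*(90*s + 90) + w*(37*s^2 - 106*s - 143) - 17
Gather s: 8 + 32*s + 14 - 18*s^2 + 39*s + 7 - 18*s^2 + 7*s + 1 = -36*s^2 + 78*s + 30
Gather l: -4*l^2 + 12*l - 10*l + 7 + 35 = -4*l^2 + 2*l + 42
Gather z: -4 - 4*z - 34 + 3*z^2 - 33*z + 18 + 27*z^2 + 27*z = 30*z^2 - 10*z - 20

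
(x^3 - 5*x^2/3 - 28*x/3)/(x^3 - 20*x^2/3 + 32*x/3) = (3*x + 7)/(3*x - 8)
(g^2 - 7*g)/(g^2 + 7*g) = (g - 7)/(g + 7)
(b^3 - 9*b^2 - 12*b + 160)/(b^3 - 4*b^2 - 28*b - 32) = (b^2 - b - 20)/(b^2 + 4*b + 4)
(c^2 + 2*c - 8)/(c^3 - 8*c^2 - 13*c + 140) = (c - 2)/(c^2 - 12*c + 35)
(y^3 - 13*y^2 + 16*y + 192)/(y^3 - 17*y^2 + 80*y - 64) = (y + 3)/(y - 1)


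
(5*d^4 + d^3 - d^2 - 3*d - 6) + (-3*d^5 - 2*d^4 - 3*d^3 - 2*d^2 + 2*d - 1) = -3*d^5 + 3*d^4 - 2*d^3 - 3*d^2 - d - 7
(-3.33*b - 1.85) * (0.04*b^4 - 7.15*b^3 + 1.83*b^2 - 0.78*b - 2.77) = -0.1332*b^5 + 23.7355*b^4 + 7.1336*b^3 - 0.7881*b^2 + 10.6671*b + 5.1245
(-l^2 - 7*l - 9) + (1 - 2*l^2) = -3*l^2 - 7*l - 8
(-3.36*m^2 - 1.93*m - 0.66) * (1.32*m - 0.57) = -4.4352*m^3 - 0.6324*m^2 + 0.2289*m + 0.3762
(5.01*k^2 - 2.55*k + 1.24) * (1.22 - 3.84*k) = -19.2384*k^3 + 15.9042*k^2 - 7.8726*k + 1.5128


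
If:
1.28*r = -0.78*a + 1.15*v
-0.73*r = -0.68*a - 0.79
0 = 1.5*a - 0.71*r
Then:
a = 0.92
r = 1.94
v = 2.78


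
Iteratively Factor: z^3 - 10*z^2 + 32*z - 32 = (z - 4)*(z^2 - 6*z + 8) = (z - 4)*(z - 2)*(z - 4)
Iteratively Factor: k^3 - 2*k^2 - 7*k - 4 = (k + 1)*(k^2 - 3*k - 4) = (k - 4)*(k + 1)*(k + 1)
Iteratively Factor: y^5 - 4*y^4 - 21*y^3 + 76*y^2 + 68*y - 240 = (y + 4)*(y^4 - 8*y^3 + 11*y^2 + 32*y - 60) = (y + 2)*(y + 4)*(y^3 - 10*y^2 + 31*y - 30) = (y - 3)*(y + 2)*(y + 4)*(y^2 - 7*y + 10) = (y - 3)*(y - 2)*(y + 2)*(y + 4)*(y - 5)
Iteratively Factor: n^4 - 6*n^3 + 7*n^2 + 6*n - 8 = (n + 1)*(n^3 - 7*n^2 + 14*n - 8) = (n - 1)*(n + 1)*(n^2 - 6*n + 8) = (n - 2)*(n - 1)*(n + 1)*(n - 4)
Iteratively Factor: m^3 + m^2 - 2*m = (m)*(m^2 + m - 2) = m*(m - 1)*(m + 2)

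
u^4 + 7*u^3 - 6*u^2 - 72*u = u*(u - 3)*(u + 4)*(u + 6)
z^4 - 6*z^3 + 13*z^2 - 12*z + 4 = (z - 2)^2*(z - 1)^2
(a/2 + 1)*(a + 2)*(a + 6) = a^3/2 + 5*a^2 + 14*a + 12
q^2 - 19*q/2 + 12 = (q - 8)*(q - 3/2)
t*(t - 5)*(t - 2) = t^3 - 7*t^2 + 10*t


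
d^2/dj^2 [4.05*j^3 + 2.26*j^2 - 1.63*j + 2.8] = 24.3*j + 4.52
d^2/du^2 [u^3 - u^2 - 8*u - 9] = 6*u - 2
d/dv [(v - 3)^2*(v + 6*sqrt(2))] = 3*(v - 3)*(v - 1 + 4*sqrt(2))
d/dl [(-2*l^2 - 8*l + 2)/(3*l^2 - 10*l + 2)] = 4*(11*l^2 - 5*l + 1)/(9*l^4 - 60*l^3 + 112*l^2 - 40*l + 4)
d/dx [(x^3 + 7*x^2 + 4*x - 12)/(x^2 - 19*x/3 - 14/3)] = 3*(3*x^4 - 38*x^3 - 187*x^2 - 124*x - 284)/(9*x^4 - 114*x^3 + 277*x^2 + 532*x + 196)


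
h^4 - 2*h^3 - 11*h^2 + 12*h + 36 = (h - 3)^2*(h + 2)^2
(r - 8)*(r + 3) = r^2 - 5*r - 24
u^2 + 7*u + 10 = (u + 2)*(u + 5)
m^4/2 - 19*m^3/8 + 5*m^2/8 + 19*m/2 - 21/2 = (m/2 + 1)*(m - 3)*(m - 2)*(m - 7/4)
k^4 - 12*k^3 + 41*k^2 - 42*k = k*(k - 7)*(k - 3)*(k - 2)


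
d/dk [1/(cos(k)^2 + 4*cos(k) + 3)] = 2*(cos(k) + 2)*sin(k)/(cos(k)^2 + 4*cos(k) + 3)^2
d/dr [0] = 0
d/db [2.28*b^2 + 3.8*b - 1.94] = 4.56*b + 3.8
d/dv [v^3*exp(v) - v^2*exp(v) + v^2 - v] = v^3*exp(v) + 2*v^2*exp(v) - 2*v*exp(v) + 2*v - 1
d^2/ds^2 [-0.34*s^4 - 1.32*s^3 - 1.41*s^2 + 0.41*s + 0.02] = -4.08*s^2 - 7.92*s - 2.82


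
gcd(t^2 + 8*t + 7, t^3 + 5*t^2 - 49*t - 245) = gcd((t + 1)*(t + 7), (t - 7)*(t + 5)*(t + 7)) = t + 7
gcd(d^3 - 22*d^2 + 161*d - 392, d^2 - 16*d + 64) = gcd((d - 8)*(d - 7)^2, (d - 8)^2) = d - 8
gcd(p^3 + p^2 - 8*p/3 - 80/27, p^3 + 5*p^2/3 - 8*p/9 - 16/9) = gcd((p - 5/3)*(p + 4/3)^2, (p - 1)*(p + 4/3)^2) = p^2 + 8*p/3 + 16/9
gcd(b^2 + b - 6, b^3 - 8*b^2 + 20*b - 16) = b - 2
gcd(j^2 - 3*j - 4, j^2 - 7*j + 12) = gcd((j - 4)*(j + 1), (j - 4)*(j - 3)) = j - 4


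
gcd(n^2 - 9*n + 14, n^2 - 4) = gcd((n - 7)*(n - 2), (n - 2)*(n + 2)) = n - 2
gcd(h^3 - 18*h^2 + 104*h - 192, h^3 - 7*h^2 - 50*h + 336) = h^2 - 14*h + 48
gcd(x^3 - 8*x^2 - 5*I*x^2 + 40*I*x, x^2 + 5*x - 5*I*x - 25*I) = x - 5*I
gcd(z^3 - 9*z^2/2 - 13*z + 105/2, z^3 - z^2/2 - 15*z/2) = z - 3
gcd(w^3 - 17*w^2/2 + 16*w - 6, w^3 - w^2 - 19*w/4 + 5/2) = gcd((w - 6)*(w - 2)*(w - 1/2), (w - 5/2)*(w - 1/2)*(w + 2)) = w - 1/2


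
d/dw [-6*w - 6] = -6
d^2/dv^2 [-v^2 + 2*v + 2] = -2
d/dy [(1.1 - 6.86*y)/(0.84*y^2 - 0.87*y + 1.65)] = (5.7624*y^2 - 1.848*y - 10.362)/(0.7056*y^4 - 1.4616*y^3 + 3.5289*y^2 - 2.871*y + 2.7225)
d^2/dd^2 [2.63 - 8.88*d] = 0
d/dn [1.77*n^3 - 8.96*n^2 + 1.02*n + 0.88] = 5.31*n^2 - 17.92*n + 1.02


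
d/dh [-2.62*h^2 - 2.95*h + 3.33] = -5.24*h - 2.95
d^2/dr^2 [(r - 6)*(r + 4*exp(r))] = 4*r*exp(r) - 16*exp(r) + 2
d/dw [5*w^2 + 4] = 10*w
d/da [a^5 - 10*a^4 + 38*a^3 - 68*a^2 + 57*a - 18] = 5*a^4 - 40*a^3 + 114*a^2 - 136*a + 57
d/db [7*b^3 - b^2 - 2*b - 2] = 21*b^2 - 2*b - 2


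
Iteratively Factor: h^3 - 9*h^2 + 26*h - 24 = (h - 2)*(h^2 - 7*h + 12) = (h - 4)*(h - 2)*(h - 3)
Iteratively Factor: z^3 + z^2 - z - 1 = (z + 1)*(z^2 - 1) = (z - 1)*(z + 1)*(z + 1)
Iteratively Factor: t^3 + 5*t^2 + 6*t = (t + 3)*(t^2 + 2*t) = t*(t + 3)*(t + 2)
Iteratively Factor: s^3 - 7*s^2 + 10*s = (s - 5)*(s^2 - 2*s) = s*(s - 5)*(s - 2)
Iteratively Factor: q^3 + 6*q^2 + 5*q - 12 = (q + 3)*(q^2 + 3*q - 4) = (q + 3)*(q + 4)*(q - 1)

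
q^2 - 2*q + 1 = (q - 1)^2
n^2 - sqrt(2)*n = n*(n - sqrt(2))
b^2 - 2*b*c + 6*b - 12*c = (b + 6)*(b - 2*c)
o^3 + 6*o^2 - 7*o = o*(o - 1)*(o + 7)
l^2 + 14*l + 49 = (l + 7)^2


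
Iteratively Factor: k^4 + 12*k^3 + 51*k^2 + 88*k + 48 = (k + 4)*(k^3 + 8*k^2 + 19*k + 12) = (k + 3)*(k + 4)*(k^2 + 5*k + 4) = (k + 1)*(k + 3)*(k + 4)*(k + 4)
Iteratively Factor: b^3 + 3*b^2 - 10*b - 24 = (b + 2)*(b^2 + b - 12) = (b - 3)*(b + 2)*(b + 4)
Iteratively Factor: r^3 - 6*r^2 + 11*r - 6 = (r - 1)*(r^2 - 5*r + 6) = (r - 2)*(r - 1)*(r - 3)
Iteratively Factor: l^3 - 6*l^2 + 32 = (l - 4)*(l^2 - 2*l - 8) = (l - 4)^2*(l + 2)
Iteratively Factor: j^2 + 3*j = (j + 3)*(j)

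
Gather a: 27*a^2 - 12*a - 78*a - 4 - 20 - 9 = 27*a^2 - 90*a - 33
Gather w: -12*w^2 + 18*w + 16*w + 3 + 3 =-12*w^2 + 34*w + 6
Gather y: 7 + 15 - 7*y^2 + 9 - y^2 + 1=32 - 8*y^2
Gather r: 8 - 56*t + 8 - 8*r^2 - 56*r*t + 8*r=-8*r^2 + r*(8 - 56*t) - 56*t + 16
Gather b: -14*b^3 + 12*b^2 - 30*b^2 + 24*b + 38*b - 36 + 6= -14*b^3 - 18*b^2 + 62*b - 30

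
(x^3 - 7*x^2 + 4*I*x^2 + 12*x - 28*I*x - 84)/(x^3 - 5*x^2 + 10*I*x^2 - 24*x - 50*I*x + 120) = (x^2 - x*(7 + 2*I) + 14*I)/(x^2 + x*(-5 + 4*I) - 20*I)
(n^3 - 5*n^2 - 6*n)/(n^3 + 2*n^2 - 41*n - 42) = n/(n + 7)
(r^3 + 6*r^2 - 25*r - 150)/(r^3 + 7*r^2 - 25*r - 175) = (r + 6)/(r + 7)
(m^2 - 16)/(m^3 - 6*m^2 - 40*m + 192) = (m + 4)/(m^2 - 2*m - 48)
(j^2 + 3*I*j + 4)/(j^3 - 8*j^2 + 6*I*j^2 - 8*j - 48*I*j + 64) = (j - I)/(j^2 + 2*j*(-4 + I) - 16*I)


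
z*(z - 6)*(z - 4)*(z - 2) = z^4 - 12*z^3 + 44*z^2 - 48*z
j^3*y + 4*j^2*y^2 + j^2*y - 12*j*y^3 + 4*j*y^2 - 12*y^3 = (j - 2*y)*(j + 6*y)*(j*y + y)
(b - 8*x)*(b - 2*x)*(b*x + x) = b^3*x - 10*b^2*x^2 + b^2*x + 16*b*x^3 - 10*b*x^2 + 16*x^3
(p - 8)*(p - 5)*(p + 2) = p^3 - 11*p^2 + 14*p + 80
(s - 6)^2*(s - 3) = s^3 - 15*s^2 + 72*s - 108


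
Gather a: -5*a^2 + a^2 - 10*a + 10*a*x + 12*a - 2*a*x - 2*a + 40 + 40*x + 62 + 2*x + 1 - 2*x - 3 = -4*a^2 + 8*a*x + 40*x + 100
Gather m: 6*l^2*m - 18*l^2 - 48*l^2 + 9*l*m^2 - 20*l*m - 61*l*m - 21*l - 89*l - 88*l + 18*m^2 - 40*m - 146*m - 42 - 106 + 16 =-66*l^2 - 198*l + m^2*(9*l + 18) + m*(6*l^2 - 81*l - 186) - 132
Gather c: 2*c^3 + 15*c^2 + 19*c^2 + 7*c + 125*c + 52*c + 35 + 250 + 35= 2*c^3 + 34*c^2 + 184*c + 320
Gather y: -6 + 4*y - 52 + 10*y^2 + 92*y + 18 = 10*y^2 + 96*y - 40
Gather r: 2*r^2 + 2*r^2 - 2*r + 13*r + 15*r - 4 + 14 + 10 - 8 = 4*r^2 + 26*r + 12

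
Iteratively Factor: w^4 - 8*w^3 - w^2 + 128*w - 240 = (w - 5)*(w^3 - 3*w^2 - 16*w + 48) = (w - 5)*(w + 4)*(w^2 - 7*w + 12) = (w - 5)*(w - 4)*(w + 4)*(w - 3)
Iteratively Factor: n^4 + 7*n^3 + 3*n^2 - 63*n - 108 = (n - 3)*(n^3 + 10*n^2 + 33*n + 36) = (n - 3)*(n + 4)*(n^2 + 6*n + 9) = (n - 3)*(n + 3)*(n + 4)*(n + 3)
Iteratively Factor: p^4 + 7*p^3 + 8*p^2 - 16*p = (p + 4)*(p^3 + 3*p^2 - 4*p) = (p + 4)^2*(p^2 - p) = p*(p + 4)^2*(p - 1)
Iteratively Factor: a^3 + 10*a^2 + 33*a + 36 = (a + 3)*(a^2 + 7*a + 12) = (a + 3)^2*(a + 4)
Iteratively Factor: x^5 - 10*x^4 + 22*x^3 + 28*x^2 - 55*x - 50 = (x - 5)*(x^4 - 5*x^3 - 3*x^2 + 13*x + 10) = (x - 5)*(x + 1)*(x^3 - 6*x^2 + 3*x + 10) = (x - 5)*(x + 1)^2*(x^2 - 7*x + 10) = (x - 5)^2*(x + 1)^2*(x - 2)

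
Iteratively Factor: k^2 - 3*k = (k - 3)*(k)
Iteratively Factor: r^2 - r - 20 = (r - 5)*(r + 4)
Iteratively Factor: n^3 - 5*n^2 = (n)*(n^2 - 5*n) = n^2*(n - 5)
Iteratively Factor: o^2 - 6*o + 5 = (o - 5)*(o - 1)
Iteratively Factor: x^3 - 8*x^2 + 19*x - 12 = (x - 1)*(x^2 - 7*x + 12) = (x - 3)*(x - 1)*(x - 4)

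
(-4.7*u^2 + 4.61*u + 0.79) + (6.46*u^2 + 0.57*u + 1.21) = 1.76*u^2 + 5.18*u + 2.0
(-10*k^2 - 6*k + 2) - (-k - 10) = -10*k^2 - 5*k + 12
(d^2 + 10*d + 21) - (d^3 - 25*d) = -d^3 + d^2 + 35*d + 21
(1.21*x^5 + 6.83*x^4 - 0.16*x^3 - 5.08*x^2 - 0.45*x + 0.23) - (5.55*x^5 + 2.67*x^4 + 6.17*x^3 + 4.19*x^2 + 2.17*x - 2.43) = -4.34*x^5 + 4.16*x^4 - 6.33*x^3 - 9.27*x^2 - 2.62*x + 2.66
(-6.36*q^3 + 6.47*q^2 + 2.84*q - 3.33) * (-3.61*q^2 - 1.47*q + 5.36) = 22.9596*q^5 - 14.0075*q^4 - 53.8529*q^3 + 42.5257*q^2 + 20.1175*q - 17.8488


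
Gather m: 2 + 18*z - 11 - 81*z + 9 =-63*z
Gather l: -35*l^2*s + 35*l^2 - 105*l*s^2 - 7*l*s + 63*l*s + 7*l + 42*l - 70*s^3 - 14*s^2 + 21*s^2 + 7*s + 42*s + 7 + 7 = l^2*(35 - 35*s) + l*(-105*s^2 + 56*s + 49) - 70*s^3 + 7*s^2 + 49*s + 14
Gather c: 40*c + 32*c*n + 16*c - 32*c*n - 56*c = 0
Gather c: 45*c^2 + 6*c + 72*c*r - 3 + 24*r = 45*c^2 + c*(72*r + 6) + 24*r - 3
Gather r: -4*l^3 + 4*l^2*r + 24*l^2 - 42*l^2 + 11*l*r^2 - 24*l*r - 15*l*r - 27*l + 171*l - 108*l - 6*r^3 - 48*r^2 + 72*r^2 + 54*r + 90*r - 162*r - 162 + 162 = -4*l^3 - 18*l^2 + 36*l - 6*r^3 + r^2*(11*l + 24) + r*(4*l^2 - 39*l - 18)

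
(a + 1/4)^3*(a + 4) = a^4 + 19*a^3/4 + 51*a^2/16 + 49*a/64 + 1/16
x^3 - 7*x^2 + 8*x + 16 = (x - 4)^2*(x + 1)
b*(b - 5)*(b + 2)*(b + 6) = b^4 + 3*b^3 - 28*b^2 - 60*b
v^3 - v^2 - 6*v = v*(v - 3)*(v + 2)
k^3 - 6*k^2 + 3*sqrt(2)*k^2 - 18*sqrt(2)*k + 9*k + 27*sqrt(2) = (k - 3)^2*(k + 3*sqrt(2))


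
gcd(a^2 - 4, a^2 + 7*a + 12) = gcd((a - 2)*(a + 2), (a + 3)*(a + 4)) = 1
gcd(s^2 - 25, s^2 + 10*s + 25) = s + 5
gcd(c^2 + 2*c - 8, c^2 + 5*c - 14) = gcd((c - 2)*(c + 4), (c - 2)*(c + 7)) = c - 2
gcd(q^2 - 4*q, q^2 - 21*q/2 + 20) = 1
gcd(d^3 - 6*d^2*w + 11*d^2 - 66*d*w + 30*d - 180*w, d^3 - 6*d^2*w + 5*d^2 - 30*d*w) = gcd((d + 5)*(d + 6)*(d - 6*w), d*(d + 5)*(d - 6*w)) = -d^2 + 6*d*w - 5*d + 30*w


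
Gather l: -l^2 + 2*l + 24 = -l^2 + 2*l + 24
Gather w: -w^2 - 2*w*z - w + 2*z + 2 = -w^2 + w*(-2*z - 1) + 2*z + 2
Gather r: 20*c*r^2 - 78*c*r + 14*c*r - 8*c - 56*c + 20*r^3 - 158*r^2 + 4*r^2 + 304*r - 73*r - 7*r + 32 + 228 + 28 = -64*c + 20*r^3 + r^2*(20*c - 154) + r*(224 - 64*c) + 288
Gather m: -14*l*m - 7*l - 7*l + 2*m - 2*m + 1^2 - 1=-14*l*m - 14*l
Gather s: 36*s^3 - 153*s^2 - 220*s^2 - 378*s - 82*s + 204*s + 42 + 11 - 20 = 36*s^3 - 373*s^2 - 256*s + 33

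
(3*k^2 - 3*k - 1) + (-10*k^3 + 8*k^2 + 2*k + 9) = -10*k^3 + 11*k^2 - k + 8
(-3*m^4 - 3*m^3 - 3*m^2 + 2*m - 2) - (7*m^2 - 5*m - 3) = -3*m^4 - 3*m^3 - 10*m^2 + 7*m + 1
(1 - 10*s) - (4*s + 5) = -14*s - 4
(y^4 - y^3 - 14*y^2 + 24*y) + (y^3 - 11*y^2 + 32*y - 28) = y^4 - 25*y^2 + 56*y - 28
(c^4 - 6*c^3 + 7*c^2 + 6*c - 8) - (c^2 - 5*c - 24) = c^4 - 6*c^3 + 6*c^2 + 11*c + 16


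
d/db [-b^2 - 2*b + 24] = -2*b - 2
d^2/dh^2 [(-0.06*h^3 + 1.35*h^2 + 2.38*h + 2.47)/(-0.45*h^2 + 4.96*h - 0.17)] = (4.44089209850063e-16*h^4 - 4.04728800000001*h^3 - 2.68495199999999*h^2 + 34.181064*h - 125.245656)/(0.091125*h^6 - 3.0132*h^5 + 33.315435*h^4 - 124.300576*h^3 + 12.585831*h^2 - 0.430032*h + 0.004913)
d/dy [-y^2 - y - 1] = -2*y - 1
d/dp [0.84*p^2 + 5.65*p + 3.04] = 1.68*p + 5.65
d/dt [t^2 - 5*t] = 2*t - 5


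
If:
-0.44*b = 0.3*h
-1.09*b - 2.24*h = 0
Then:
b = 0.00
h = 0.00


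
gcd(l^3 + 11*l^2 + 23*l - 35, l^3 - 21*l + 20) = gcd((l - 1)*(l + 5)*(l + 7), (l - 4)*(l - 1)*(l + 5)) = l^2 + 4*l - 5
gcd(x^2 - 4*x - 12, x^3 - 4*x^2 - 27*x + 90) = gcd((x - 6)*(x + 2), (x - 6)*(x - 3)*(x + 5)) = x - 6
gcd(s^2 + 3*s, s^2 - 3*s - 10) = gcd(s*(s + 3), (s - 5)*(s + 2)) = 1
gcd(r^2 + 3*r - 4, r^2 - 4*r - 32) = r + 4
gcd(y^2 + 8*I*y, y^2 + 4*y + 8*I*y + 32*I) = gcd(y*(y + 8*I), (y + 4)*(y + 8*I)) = y + 8*I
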